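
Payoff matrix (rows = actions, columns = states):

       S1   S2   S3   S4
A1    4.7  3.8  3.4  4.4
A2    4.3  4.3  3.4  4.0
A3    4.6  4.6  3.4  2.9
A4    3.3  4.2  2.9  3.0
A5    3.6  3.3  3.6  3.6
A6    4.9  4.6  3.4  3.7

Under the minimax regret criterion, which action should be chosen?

Column bests: S1=4.9, S2=4.6, S3=3.6, S4=4.4.
A1 regrets: 0.2, 0.8, 0.2, 0.0 → max 0.8
A2 regrets: 0.6, 0.3, 0.2, 0.4 → max 0.6
A3 regrets: 0.3, 0.0, 0.2, 1.5 → max 1.5
A4 regrets: 1.6, 0.4, 0.7, 1.4 → max 1.6
A5 regrets: 1.3, 1.3, 0.0, 0.8 → max 1.3
A6 regrets: 0.0, 0.0, 0.2, 0.7 → max 0.7
Smallest max regret = 0.6 → A2.

A2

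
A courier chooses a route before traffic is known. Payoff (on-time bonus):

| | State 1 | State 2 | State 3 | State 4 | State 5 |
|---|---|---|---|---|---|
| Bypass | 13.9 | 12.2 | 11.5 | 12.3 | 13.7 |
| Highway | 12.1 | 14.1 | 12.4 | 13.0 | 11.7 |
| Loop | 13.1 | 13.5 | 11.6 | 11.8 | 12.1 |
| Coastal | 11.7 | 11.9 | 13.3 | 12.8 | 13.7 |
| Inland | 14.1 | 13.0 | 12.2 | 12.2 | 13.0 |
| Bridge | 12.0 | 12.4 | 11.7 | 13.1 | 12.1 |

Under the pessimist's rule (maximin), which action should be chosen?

Row minima: Bypass=11.5, Highway=11.7, Loop=11.6, Coastal=11.7, Inland=12.2, Bridge=11.7
Best worst-case = 12.2 → Inland.

Inland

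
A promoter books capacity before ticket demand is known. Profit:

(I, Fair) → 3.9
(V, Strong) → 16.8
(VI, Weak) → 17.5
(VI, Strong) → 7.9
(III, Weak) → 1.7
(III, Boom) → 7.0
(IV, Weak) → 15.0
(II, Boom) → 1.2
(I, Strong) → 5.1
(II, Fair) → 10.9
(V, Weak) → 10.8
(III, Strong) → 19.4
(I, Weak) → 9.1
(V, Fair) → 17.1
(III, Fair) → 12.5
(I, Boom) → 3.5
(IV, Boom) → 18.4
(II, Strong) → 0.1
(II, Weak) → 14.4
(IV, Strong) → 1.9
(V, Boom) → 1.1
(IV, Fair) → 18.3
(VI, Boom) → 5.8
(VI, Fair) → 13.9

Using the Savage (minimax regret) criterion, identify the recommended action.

VI

Column bests: Weak=17.5, Fair=18.3, Strong=19.4, Boom=18.4.
I regrets: 8.4, 14.4, 14.3, 14.9 → max 14.9
II regrets: 3.1, 7.4, 19.3, 17.2 → max 19.3
III regrets: 15.8, 5.8, 0.0, 11.4 → max 15.8
IV regrets: 2.5, 0.0, 17.5, 0.0 → max 17.5
V regrets: 6.7, 1.2, 2.6, 17.3 → max 17.3
VI regrets: 0.0, 4.4, 11.5, 12.6 → max 12.6
Smallest max regret = 12.6 → VI.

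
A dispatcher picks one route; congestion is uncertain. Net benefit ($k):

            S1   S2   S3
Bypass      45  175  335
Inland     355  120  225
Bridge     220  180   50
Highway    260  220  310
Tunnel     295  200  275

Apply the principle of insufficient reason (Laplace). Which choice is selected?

Row averages: Bypass=185, Inland=700/3, Bridge=150, Highway=790/3, Tunnel=770/3
Highest average = 790/3 → Highway.

Highway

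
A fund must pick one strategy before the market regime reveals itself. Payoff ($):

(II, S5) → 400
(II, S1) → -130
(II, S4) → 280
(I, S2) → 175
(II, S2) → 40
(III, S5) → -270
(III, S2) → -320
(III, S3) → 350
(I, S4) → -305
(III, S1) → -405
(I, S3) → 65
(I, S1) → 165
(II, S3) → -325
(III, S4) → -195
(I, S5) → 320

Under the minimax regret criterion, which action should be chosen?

Column bests: S1=165, S2=175, S3=350, S4=280, S5=400.
I regrets: 0, 0, 285, 585, 80 → max 585
II regrets: 295, 135, 675, 0, 0 → max 675
III regrets: 570, 495, 0, 475, 670 → max 670
Smallest max regret = 585 → I.

I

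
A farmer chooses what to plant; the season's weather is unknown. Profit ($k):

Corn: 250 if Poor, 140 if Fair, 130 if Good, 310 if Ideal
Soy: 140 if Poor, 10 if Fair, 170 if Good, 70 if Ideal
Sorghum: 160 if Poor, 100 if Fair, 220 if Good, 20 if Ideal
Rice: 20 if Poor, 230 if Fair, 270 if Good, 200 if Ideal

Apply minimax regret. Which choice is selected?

Corn

Column bests: Poor=250, Fair=230, Good=270, Ideal=310.
Corn regrets: 0, 90, 140, 0 → max 140
Soy regrets: 110, 220, 100, 240 → max 240
Sorghum regrets: 90, 130, 50, 290 → max 290
Rice regrets: 230, 0, 0, 110 → max 230
Smallest max regret = 140 → Corn.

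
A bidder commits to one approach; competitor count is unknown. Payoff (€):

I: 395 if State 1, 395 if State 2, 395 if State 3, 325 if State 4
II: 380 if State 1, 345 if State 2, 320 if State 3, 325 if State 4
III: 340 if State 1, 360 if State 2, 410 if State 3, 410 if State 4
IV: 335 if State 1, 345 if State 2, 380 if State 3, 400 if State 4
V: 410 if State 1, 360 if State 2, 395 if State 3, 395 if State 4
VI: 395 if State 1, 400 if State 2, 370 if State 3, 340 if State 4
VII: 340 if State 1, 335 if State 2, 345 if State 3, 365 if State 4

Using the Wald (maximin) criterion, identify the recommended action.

Row minima: I=325, II=320, III=340, IV=335, V=360, VI=340, VII=335
Best worst-case = 360 → V.

V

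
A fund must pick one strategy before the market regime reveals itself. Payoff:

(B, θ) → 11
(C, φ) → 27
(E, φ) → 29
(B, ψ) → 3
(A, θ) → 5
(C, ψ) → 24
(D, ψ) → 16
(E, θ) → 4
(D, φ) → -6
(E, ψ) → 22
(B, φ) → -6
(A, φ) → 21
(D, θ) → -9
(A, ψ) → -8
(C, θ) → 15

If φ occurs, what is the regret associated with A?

Best payoff under φ is 29.
Regret = 29 − 21 = 8.

8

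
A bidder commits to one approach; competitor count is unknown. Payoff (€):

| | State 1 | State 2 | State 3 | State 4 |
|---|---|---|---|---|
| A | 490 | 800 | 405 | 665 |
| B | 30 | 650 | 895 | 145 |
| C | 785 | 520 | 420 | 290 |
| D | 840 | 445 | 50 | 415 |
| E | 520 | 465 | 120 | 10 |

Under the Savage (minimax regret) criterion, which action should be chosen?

C

Column bests: State 1=840, State 2=800, State 3=895, State 4=665.
A regrets: 350, 0, 490, 0 → max 490
B regrets: 810, 150, 0, 520 → max 810
C regrets: 55, 280, 475, 375 → max 475
D regrets: 0, 355, 845, 250 → max 845
E regrets: 320, 335, 775, 655 → max 775
Smallest max regret = 475 → C.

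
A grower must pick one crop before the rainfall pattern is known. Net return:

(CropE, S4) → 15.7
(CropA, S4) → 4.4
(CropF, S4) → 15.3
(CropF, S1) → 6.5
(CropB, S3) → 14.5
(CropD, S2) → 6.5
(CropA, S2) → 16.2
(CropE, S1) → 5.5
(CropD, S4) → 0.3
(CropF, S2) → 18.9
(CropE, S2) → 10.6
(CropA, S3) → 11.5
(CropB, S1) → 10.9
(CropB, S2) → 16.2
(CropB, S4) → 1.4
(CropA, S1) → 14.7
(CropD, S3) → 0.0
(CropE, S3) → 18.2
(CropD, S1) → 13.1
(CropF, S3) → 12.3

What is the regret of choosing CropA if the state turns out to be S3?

Best payoff under S3 is 18.2.
Regret = 18.2 − 11.5 = 6.7.

6.7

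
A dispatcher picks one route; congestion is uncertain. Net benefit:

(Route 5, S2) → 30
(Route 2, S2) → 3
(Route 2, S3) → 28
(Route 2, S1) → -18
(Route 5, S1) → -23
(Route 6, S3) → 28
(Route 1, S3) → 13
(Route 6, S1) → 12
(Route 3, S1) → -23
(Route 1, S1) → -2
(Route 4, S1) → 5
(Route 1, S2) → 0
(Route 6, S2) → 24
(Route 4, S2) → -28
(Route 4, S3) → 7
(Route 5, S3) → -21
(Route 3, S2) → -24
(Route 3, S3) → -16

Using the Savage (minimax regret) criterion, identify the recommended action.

Column bests: S1=12, S2=30, S3=28.
Route 1 regrets: 14, 30, 15 → max 30
Route 2 regrets: 30, 27, 0 → max 30
Route 3 regrets: 35, 54, 44 → max 54
Route 4 regrets: 7, 58, 21 → max 58
Route 5 regrets: 35, 0, 49 → max 49
Route 6 regrets: 0, 6, 0 → max 6
Smallest max regret = 6 → Route 6.

Route 6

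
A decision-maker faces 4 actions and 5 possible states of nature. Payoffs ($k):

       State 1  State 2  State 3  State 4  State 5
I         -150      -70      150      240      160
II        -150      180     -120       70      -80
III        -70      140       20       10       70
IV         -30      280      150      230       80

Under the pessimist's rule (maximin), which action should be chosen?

IV

Row minima: I=-150, II=-150, III=-70, IV=-30
Best worst-case = -30 → IV.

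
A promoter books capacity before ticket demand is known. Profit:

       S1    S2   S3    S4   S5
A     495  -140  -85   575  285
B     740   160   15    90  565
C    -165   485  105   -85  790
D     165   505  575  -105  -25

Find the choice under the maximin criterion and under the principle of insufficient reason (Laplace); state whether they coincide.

Row minima: A=-140, B=15, C=-165, D=-105
Best worst-case = 15 → B.
Row averages: A=226, B=314, C=226, D=223
Highest average = 314 → B.

maximin → B; laplace → B (agree)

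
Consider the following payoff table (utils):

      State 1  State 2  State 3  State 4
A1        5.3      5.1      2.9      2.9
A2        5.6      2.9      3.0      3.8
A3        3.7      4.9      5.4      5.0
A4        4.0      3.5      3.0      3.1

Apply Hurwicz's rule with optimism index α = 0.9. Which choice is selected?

A1: 0.9·5.3 + 0.1·2.9 = 5.06
A2: 0.9·5.6 + 0.1·2.9 = 5.33
A3: 0.9·5.4 + 0.1·3.7 = 5.23
A4: 0.9·4.0 + 0.1·3.0 = 3.9
Highest Hurwicz score = 5.33 → A2.

A2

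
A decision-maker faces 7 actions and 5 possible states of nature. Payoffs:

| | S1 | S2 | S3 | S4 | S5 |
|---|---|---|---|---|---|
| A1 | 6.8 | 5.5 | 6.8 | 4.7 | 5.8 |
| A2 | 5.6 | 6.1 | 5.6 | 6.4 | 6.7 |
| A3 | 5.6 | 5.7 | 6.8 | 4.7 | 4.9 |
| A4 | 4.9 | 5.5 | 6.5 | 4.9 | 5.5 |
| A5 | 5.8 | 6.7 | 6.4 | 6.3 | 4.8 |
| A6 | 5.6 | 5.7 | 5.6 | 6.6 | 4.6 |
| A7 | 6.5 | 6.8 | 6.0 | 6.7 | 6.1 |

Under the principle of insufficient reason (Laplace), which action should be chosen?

A7

Row averages: A1=5.92, A2=6.08, A3=5.54, A4=5.46, A5=6, A6=5.62, A7=6.42
Highest average = 6.42 → A7.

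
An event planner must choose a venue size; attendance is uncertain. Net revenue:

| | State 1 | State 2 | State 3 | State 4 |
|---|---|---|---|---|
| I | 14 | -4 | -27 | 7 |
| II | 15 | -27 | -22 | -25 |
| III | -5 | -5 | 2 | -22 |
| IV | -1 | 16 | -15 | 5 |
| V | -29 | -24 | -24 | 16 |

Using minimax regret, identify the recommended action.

IV

Column bests: State 1=15, State 2=16, State 3=2, State 4=16.
I regrets: 1, 20, 29, 9 → max 29
II regrets: 0, 43, 24, 41 → max 43
III regrets: 20, 21, 0, 38 → max 38
IV regrets: 16, 0, 17, 11 → max 17
V regrets: 44, 40, 26, 0 → max 44
Smallest max regret = 17 → IV.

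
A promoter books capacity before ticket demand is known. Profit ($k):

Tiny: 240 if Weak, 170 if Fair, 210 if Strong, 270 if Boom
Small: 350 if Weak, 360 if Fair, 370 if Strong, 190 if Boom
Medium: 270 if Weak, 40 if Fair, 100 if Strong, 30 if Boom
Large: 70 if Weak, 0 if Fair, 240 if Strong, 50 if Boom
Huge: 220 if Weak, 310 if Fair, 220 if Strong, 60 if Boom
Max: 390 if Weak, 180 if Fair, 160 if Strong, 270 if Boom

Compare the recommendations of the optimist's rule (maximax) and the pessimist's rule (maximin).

maximax → Max; maximin → Small (disagree)

Row maxima: Tiny=270, Small=370, Medium=270, Large=240, Huge=310, Max=390
Best best-case = 390 → Max.
Row minima: Tiny=170, Small=190, Medium=30, Large=0, Huge=60, Max=160
Best worst-case = 190 → Small.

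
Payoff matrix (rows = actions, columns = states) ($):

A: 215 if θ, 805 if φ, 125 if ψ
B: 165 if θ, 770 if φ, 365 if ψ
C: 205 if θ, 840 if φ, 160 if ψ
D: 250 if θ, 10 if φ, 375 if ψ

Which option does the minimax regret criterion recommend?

Column bests: θ=250, φ=840, ψ=375.
A regrets: 35, 35, 250 → max 250
B regrets: 85, 70, 10 → max 85
C regrets: 45, 0, 215 → max 215
D regrets: 0, 830, 0 → max 830
Smallest max regret = 85 → B.

B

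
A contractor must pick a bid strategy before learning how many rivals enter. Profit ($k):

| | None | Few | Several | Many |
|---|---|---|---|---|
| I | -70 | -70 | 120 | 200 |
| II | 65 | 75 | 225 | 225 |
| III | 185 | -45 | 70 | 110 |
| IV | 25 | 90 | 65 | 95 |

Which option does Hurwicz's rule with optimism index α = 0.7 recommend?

I: 0.7·200 + 0.3·(-70) = 119
II: 0.7·225 + 0.3·65 = 177
III: 0.7·185 + 0.3·(-45) = 116
IV: 0.7·95 + 0.3·25 = 74
Highest Hurwicz score = 177 → II.

II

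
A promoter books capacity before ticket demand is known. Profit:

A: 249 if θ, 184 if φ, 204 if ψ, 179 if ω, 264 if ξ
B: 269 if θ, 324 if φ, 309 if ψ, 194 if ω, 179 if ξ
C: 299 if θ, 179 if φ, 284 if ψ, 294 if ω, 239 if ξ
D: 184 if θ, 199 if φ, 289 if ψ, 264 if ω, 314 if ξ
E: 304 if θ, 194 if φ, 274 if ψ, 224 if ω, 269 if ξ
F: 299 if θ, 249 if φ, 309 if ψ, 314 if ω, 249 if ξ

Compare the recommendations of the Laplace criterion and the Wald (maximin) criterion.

Row averages: A=216, B=255, C=259, D=250, E=253, F=284
Highest average = 284 → F.
Row minima: A=179, B=179, C=179, D=184, E=194, F=249
Best worst-case = 249 → F.

laplace → F; maximin → F (agree)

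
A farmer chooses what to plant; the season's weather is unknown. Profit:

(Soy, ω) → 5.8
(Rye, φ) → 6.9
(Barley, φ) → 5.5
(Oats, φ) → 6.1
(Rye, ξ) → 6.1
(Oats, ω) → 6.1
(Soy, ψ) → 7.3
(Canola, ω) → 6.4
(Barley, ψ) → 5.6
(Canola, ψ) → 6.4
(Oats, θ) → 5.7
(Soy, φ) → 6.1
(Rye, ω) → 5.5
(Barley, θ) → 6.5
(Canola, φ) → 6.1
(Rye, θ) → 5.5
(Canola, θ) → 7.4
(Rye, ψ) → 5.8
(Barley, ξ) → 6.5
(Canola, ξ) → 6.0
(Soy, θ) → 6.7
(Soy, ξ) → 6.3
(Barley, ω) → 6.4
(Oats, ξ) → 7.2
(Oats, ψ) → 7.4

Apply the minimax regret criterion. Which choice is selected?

Soy

Column bests: θ=7.4, φ=6.9, ψ=7.4, ω=6.4, ξ=7.2.
Soy regrets: 0.7, 0.8, 0.1, 0.6, 0.9 → max 0.9
Oats regrets: 1.7, 0.8, 0.0, 0.3, 0.0 → max 1.7
Barley regrets: 0.9, 1.4, 1.8, 0.0, 0.7 → max 1.8
Canola regrets: 0.0, 0.8, 1.0, 0.0, 1.2 → max 1.2
Rye regrets: 1.9, 0.0, 1.6, 0.9, 1.1 → max 1.9
Smallest max regret = 0.9 → Soy.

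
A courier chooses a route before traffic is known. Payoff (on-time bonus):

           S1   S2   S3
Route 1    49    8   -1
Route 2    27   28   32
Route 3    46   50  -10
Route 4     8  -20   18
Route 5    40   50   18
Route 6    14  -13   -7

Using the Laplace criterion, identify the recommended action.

Row averages: Route 1=56/3, Route 2=29, Route 3=86/3, Route 4=2, Route 5=36, Route 6=-2
Highest average = 36 → Route 5.

Route 5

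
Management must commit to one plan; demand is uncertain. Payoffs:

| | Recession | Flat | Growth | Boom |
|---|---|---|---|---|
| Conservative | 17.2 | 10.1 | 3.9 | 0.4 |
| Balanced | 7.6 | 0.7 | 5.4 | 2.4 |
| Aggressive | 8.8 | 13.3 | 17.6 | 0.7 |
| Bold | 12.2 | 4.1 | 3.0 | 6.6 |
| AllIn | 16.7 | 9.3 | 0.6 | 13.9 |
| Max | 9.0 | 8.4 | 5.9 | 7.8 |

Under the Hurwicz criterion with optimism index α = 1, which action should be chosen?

Aggressive

Conservative: 1·17.2 + 0·0.4 = 17.2
Balanced: 1·7.6 + 0·0.7 = 7.6
Aggressive: 1·17.6 + 0·0.7 = 17.6
Bold: 1·12.2 + 0·3.0 = 12.2
AllIn: 1·16.7 + 0·0.6 = 16.7
Max: 1·9.0 + 0·5.9 = 9
Highest Hurwicz score = 17.6 → Aggressive.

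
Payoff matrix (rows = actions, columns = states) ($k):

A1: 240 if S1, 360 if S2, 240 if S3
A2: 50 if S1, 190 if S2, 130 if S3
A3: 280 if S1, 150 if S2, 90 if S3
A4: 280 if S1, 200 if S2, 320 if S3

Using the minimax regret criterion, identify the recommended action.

A1

Column bests: S1=280, S2=360, S3=320.
A1 regrets: 40, 0, 80 → max 80
A2 regrets: 230, 170, 190 → max 230
A3 regrets: 0, 210, 230 → max 230
A4 regrets: 0, 160, 0 → max 160
Smallest max regret = 80 → A1.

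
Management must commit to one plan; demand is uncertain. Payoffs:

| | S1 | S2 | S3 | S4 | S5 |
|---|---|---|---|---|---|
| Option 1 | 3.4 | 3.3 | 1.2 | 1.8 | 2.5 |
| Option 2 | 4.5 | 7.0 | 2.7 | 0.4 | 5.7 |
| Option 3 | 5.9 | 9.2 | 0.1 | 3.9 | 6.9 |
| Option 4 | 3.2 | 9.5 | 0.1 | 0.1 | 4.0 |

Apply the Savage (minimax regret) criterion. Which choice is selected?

Column bests: S1=5.9, S2=9.5, S3=2.7, S4=3.9, S5=6.9.
Option 1 regrets: 2.5, 6.2, 1.5, 2.1, 4.4 → max 6.2
Option 2 regrets: 1.4, 2.5, 0.0, 3.5, 1.2 → max 3.5
Option 3 regrets: 0.0, 0.3, 2.6, 0.0, 0.0 → max 2.6
Option 4 regrets: 2.7, 0.0, 2.6, 3.8, 2.9 → max 3.8
Smallest max regret = 2.6 → Option 3.

Option 3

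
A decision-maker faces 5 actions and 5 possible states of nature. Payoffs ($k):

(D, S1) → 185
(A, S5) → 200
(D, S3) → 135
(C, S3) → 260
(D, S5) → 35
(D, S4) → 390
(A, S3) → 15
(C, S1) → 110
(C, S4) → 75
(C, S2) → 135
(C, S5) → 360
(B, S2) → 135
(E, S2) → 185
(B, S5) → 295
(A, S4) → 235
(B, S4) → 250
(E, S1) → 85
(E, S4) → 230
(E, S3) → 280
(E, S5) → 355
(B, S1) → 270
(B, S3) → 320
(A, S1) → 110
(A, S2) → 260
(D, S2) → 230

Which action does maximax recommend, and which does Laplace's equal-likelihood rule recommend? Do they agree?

Row maxima: A=260, B=320, C=360, D=390, E=355
Best best-case = 390 → D.
Row averages: A=164, B=254, C=188, D=195, E=227
Highest average = 254 → B.

maximax → D; laplace → B (disagree)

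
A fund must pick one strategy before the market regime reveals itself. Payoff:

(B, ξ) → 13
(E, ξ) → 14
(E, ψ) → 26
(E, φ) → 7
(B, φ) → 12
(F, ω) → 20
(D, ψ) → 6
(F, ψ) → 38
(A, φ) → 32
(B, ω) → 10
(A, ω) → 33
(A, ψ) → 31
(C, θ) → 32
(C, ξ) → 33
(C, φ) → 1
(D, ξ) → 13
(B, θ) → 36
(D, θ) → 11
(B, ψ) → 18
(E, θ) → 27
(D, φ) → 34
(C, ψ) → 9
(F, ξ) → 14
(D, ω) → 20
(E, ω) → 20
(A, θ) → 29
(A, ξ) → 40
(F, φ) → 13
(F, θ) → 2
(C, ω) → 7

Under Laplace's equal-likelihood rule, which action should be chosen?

A

Row averages: A=33, B=17.8, C=16.4, D=16.8, E=18.8, F=17.4
Highest average = 33 → A.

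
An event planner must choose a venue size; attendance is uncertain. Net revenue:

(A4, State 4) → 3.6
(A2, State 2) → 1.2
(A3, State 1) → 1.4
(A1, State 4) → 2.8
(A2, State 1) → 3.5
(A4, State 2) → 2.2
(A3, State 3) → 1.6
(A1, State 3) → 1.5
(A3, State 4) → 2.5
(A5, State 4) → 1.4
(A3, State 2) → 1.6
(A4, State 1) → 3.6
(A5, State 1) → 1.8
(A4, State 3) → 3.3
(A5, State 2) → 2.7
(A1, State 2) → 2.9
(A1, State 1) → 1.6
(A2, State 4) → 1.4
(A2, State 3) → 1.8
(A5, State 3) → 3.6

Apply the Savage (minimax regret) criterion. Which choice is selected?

A4

Column bests: State 1=3.6, State 2=2.9, State 3=3.6, State 4=3.6.
A1 regrets: 2.0, 0.0, 2.1, 0.8 → max 2.1
A2 regrets: 0.1, 1.7, 1.8, 2.2 → max 2.2
A3 regrets: 2.2, 1.3, 2.0, 1.1 → max 2.2
A4 regrets: 0.0, 0.7, 0.3, 0.0 → max 0.7
A5 regrets: 1.8, 0.2, 0.0, 2.2 → max 2.2
Smallest max regret = 0.7 → A4.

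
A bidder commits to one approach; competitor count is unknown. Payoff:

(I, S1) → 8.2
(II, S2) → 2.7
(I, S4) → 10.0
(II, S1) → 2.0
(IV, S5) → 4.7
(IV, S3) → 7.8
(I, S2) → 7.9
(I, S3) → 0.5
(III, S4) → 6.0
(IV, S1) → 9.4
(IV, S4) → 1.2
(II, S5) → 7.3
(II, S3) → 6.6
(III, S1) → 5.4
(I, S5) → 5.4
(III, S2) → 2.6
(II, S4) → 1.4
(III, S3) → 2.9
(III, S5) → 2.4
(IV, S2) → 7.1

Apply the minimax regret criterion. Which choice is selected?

Column bests: S1=9.4, S2=7.9, S3=7.8, S4=10.0, S5=7.3.
I regrets: 1.2, 0.0, 7.3, 0.0, 1.9 → max 7.3
II regrets: 7.4, 5.2, 1.2, 8.6, 0.0 → max 8.6
III regrets: 4.0, 5.3, 4.9, 4.0, 4.9 → max 5.3
IV regrets: 0.0, 0.8, 0.0, 8.8, 2.6 → max 8.8
Smallest max regret = 5.3 → III.

III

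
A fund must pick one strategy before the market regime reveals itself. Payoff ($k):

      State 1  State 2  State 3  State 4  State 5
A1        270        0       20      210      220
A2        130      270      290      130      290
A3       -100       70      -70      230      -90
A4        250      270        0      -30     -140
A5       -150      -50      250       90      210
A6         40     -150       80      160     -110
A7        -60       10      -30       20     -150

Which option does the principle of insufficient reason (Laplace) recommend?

A2

Row averages: A1=144, A2=222, A3=8, A4=70, A5=70, A6=4, A7=-42
Highest average = 222 → A2.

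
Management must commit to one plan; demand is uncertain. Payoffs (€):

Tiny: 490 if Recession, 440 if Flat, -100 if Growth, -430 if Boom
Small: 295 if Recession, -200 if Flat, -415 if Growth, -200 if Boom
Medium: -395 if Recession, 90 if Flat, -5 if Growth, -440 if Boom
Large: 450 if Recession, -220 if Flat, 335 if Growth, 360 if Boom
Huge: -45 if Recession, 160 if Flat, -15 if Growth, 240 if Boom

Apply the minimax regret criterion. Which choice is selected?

Huge

Column bests: Recession=490, Flat=440, Growth=335, Boom=360.
Tiny regrets: 0, 0, 435, 790 → max 790
Small regrets: 195, 640, 750, 560 → max 750
Medium regrets: 885, 350, 340, 800 → max 885
Large regrets: 40, 660, 0, 0 → max 660
Huge regrets: 535, 280, 350, 120 → max 535
Smallest max regret = 535 → Huge.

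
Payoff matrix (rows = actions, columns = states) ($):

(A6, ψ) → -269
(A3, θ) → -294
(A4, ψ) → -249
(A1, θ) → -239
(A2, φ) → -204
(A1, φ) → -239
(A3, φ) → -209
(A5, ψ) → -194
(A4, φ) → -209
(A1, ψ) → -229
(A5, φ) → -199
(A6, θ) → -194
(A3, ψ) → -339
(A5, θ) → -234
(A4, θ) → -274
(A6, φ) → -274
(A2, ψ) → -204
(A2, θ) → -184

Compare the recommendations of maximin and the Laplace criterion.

Row minima: A1=-239, A2=-204, A3=-339, A4=-274, A5=-234, A6=-274
Best worst-case = -204 → A2.
Row averages: A1=-707/3, A2=-592/3, A3=-842/3, A4=-244, A5=-209, A6=-737/3
Highest average = -592/3 → A2.

maximin → A2; laplace → A2 (agree)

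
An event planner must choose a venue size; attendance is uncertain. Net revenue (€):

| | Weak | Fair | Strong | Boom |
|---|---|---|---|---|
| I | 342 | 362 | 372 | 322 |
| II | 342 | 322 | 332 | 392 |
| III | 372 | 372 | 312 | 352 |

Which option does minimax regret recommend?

Column bests: Weak=372, Fair=372, Strong=372, Boom=392.
I regrets: 30, 10, 0, 70 → max 70
II regrets: 30, 50, 40, 0 → max 50
III regrets: 0, 0, 60, 40 → max 60
Smallest max regret = 50 → II.

II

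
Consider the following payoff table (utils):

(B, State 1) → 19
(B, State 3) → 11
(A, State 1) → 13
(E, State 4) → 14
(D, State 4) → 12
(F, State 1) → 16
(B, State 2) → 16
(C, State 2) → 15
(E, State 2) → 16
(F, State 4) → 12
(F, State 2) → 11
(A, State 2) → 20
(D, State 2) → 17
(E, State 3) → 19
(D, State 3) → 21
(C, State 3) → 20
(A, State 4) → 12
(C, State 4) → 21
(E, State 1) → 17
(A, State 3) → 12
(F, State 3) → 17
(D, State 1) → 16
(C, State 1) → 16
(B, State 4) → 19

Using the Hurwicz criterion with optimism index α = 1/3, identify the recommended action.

C

A: 1/3·20 + 2/3·12 = 44/3
B: 1/3·19 + 2/3·11 = 41/3
C: 1/3·21 + 2/3·15 = 17
D: 1/3·21 + 2/3·12 = 15
E: 1/3·19 + 2/3·14 = 47/3
F: 1/3·17 + 2/3·11 = 13
Highest Hurwicz score = 17 → C.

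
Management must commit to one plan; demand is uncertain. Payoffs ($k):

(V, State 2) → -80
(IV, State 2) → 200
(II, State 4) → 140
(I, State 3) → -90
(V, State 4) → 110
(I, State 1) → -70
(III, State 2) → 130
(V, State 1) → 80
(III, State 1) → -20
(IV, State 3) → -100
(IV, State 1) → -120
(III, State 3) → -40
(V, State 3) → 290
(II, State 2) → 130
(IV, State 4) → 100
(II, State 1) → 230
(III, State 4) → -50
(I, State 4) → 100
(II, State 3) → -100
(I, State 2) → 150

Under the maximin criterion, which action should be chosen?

Row minima: I=-90, II=-100, III=-50, IV=-120, V=-80
Best worst-case = -50 → III.

III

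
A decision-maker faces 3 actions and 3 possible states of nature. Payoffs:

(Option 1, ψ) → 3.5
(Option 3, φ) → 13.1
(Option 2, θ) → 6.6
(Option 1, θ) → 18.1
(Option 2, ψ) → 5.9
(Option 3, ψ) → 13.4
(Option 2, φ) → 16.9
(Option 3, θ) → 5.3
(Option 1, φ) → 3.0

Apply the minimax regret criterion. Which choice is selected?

Option 2

Column bests: θ=18.1, φ=16.9, ψ=13.4.
Option 1 regrets: 0.0, 13.9, 9.9 → max 13.9
Option 2 regrets: 11.5, 0.0, 7.5 → max 11.5
Option 3 regrets: 12.8, 3.8, 0.0 → max 12.8
Smallest max regret = 11.5 → Option 2.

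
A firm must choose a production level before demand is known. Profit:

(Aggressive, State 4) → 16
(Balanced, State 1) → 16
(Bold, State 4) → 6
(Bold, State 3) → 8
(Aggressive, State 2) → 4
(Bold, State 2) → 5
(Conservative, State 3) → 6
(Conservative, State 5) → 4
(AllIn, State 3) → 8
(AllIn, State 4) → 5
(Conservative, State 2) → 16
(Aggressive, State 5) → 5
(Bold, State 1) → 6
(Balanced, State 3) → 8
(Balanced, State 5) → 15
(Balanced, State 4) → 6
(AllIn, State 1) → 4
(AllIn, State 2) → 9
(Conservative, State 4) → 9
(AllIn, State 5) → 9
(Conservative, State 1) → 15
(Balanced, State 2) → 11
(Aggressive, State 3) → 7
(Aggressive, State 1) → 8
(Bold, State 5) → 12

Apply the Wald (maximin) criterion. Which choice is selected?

Row minima: Conservative=4, Balanced=6, Aggressive=4, Bold=5, AllIn=4
Best worst-case = 6 → Balanced.

Balanced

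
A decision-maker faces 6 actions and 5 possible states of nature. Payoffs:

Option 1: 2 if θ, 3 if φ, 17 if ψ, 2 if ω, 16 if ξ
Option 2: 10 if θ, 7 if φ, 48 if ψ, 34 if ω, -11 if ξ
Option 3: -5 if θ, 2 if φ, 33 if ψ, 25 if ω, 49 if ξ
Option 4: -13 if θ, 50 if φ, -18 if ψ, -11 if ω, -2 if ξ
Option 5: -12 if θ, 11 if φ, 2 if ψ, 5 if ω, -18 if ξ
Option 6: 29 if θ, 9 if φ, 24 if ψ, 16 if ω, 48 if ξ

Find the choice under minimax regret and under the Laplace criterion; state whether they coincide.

Column bests: θ=29, φ=50, ψ=48, ω=34, ξ=49.
Option 1 regrets: 27, 47, 31, 32, 33 → max 47
Option 2 regrets: 19, 43, 0, 0, 60 → max 60
Option 3 regrets: 34, 48, 15, 9, 0 → max 48
Option 4 regrets: 42, 0, 66, 45, 51 → max 66
Option 5 regrets: 41, 39, 46, 29, 67 → max 67
Option 6 regrets: 0, 41, 24, 18, 1 → max 41
Smallest max regret = 41 → Option 6.
Row averages: Option 1=8, Option 2=17.6, Option 3=20.8, Option 4=1.2, Option 5=-2.4, Option 6=25.2
Highest average = 25.2 → Option 6.

minimax regret → Option 6; laplace → Option 6 (agree)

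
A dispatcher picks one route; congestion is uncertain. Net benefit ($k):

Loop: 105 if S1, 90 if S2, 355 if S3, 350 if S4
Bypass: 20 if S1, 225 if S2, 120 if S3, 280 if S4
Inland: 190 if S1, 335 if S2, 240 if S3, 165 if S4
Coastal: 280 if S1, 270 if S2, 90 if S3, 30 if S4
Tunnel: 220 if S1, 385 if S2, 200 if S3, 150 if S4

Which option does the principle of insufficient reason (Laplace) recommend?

Row averages: Loop=225, Bypass=161.25, Inland=232.5, Coastal=167.5, Tunnel=238.75
Highest average = 238.75 → Tunnel.

Tunnel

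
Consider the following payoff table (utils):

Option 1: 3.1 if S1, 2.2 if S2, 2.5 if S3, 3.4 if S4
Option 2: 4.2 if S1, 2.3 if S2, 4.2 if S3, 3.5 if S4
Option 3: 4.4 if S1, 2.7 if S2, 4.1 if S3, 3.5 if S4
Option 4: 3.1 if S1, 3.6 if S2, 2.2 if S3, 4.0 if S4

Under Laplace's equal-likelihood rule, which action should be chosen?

Option 3

Row averages: Option 1=2.8, Option 2=3.55, Option 3=3.675, Option 4=3.225
Highest average = 3.675 → Option 3.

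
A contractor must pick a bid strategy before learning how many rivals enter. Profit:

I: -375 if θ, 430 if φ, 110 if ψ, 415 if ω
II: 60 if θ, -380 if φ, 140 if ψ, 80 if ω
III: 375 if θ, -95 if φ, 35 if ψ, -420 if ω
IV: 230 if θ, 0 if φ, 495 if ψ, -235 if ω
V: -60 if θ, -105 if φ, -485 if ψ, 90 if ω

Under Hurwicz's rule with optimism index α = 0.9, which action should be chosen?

IV

I: 0.9·430 + 0.1·(-375) = 349.5
II: 0.9·140 + 0.1·(-380) = 88
III: 0.9·375 + 0.1·(-420) = 295.5
IV: 0.9·495 + 0.1·(-235) = 422
V: 0.9·90 + 0.1·(-485) = 32.5
Highest Hurwicz score = 422 → IV.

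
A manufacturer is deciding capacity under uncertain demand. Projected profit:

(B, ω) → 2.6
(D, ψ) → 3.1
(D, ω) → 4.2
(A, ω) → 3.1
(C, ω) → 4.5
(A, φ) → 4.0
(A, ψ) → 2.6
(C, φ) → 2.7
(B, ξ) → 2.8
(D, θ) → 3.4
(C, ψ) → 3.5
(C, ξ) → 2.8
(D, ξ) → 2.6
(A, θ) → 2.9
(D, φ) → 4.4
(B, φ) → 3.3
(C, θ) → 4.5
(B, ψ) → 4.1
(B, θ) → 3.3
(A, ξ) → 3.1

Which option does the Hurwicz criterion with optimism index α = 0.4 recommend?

C

A: 0.4·4.0 + 0.6·2.6 = 3.16
B: 0.4·4.1 + 0.6·2.6 = 3.2
C: 0.4·4.5 + 0.6·2.7 = 3.42
D: 0.4·4.4 + 0.6·2.6 = 3.32
Highest Hurwicz score = 3.42 → C.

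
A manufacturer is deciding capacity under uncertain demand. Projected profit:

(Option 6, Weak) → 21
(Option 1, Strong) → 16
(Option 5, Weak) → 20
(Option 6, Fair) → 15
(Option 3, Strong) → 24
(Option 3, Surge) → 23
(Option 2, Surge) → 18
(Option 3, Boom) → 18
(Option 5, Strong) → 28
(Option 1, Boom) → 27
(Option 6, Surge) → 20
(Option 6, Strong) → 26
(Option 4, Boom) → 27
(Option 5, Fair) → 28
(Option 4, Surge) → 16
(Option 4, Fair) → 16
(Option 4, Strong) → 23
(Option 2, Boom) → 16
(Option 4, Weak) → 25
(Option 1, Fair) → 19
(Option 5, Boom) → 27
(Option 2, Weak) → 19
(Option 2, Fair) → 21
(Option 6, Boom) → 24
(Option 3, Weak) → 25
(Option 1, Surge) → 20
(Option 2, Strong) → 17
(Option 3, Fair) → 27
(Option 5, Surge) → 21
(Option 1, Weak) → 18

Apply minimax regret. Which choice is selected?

Option 5

Column bests: Weak=25, Fair=28, Strong=28, Boom=27, Surge=23.
Option 1 regrets: 7, 9, 12, 0, 3 → max 12
Option 2 regrets: 6, 7, 11, 11, 5 → max 11
Option 3 regrets: 0, 1, 4, 9, 0 → max 9
Option 4 regrets: 0, 12, 5, 0, 7 → max 12
Option 5 regrets: 5, 0, 0, 0, 2 → max 5
Option 6 regrets: 4, 13, 2, 3, 3 → max 13
Smallest max regret = 5 → Option 5.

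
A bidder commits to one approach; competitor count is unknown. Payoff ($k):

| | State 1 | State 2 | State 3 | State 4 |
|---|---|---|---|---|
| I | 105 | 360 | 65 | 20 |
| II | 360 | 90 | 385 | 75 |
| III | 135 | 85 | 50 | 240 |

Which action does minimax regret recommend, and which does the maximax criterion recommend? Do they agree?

minimax regret → II; maximax → II (agree)

Column bests: State 1=360, State 2=360, State 3=385, State 4=240.
I regrets: 255, 0, 320, 220 → max 320
II regrets: 0, 270, 0, 165 → max 270
III regrets: 225, 275, 335, 0 → max 335
Smallest max regret = 270 → II.
Row maxima: I=360, II=385, III=240
Best best-case = 385 → II.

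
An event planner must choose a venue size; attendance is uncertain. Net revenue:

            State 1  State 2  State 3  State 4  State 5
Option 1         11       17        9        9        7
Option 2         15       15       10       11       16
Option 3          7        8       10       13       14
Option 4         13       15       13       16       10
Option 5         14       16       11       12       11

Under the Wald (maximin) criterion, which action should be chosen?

Row minima: Option 1=7, Option 2=10, Option 3=7, Option 4=10, Option 5=11
Best worst-case = 11 → Option 5.

Option 5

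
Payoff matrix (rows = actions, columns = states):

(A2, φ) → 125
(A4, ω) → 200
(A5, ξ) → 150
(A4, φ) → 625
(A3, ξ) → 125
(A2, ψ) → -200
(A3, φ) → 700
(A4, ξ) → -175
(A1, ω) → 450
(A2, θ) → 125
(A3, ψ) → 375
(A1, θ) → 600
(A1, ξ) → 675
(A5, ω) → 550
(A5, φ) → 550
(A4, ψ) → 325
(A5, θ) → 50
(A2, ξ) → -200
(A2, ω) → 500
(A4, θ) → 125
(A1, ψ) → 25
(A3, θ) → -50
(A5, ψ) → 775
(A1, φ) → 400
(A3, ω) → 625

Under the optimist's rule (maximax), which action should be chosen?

Row maxima: A1=675, A2=500, A3=700, A4=625, A5=775
Best best-case = 775 → A5.

A5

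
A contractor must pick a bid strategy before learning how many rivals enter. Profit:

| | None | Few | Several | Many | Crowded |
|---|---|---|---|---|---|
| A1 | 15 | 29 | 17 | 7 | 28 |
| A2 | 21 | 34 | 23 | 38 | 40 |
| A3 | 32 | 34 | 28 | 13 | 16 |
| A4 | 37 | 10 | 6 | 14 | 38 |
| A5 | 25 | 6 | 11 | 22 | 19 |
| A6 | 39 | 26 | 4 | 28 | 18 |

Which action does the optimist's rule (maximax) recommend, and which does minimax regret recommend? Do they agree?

Row maxima: A1=29, A2=40, A3=34, A4=38, A5=25, A6=39
Best best-case = 40 → A2.
Column bests: None=39, Few=34, Several=28, Many=38, Crowded=40.
A1 regrets: 24, 5, 11, 31, 12 → max 31
A2 regrets: 18, 0, 5, 0, 0 → max 18
A3 regrets: 7, 0, 0, 25, 24 → max 25
A4 regrets: 2, 24, 22, 24, 2 → max 24
A5 regrets: 14, 28, 17, 16, 21 → max 28
A6 regrets: 0, 8, 24, 10, 22 → max 24
Smallest max regret = 18 → A2.

maximax → A2; minimax regret → A2 (agree)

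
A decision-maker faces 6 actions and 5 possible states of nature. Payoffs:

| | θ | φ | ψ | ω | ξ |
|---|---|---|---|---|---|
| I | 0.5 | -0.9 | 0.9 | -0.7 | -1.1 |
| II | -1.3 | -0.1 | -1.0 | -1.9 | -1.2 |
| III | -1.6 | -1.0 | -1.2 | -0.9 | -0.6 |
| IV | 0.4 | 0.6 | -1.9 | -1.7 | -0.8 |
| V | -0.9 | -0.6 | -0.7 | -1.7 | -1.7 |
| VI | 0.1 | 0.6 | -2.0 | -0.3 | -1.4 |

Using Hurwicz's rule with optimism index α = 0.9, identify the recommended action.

I: 0.9·0.9 + 0.1·(-1.1) = 0.7
II: 0.9·(-0.1) + 0.1·(-1.9) = -0.28
III: 0.9·(-0.6) + 0.1·(-1.6) = -0.7
IV: 0.9·0.6 + 0.1·(-1.9) = 0.35
V: 0.9·(-0.6) + 0.1·(-1.7) = -0.71
VI: 0.9·0.6 + 0.1·(-2.0) = 0.34
Highest Hurwicz score = 0.7 → I.

I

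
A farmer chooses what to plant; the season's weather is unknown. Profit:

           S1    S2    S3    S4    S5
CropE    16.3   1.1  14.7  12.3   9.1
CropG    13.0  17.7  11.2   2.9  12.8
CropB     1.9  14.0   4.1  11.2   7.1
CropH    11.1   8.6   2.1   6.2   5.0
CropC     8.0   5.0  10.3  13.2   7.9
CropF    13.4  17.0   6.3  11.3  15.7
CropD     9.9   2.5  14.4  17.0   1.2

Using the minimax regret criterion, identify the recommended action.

Column bests: S1=16.3, S2=17.7, S3=14.7, S4=17.0, S5=15.7.
CropE regrets: 0.0, 16.6, 0.0, 4.7, 6.6 → max 16.6
CropG regrets: 3.3, 0.0, 3.5, 14.1, 2.9 → max 14.1
CropB regrets: 14.4, 3.7, 10.6, 5.8, 8.6 → max 14.4
CropH regrets: 5.2, 9.1, 12.6, 10.8, 10.7 → max 12.6
CropC regrets: 8.3, 12.7, 4.4, 3.8, 7.8 → max 12.7
CropF regrets: 2.9, 0.7, 8.4, 5.7, 0.0 → max 8.4
CropD regrets: 6.4, 15.2, 0.3, 0.0, 14.5 → max 15.2
Smallest max regret = 8.4 → CropF.

CropF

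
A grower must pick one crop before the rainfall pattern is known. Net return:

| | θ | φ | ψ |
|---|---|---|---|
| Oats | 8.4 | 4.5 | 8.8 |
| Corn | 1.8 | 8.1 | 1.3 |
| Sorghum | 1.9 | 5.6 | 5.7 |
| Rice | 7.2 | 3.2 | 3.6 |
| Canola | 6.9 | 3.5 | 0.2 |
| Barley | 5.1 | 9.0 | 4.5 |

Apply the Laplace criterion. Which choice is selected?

Oats

Row averages: Oats=217/30, Corn=56/15, Sorghum=4.4, Rice=14/3, Canola=53/15, Barley=6.2
Highest average = 217/30 → Oats.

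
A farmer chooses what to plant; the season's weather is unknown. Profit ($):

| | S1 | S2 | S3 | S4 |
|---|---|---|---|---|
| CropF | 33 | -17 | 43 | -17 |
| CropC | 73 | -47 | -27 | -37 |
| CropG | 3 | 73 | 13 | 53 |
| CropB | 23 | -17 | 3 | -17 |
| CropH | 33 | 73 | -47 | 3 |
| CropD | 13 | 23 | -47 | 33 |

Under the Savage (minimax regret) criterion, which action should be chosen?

Column bests: S1=73, S2=73, S3=43, S4=53.
CropF regrets: 40, 90, 0, 70 → max 90
CropC regrets: 0, 120, 70, 90 → max 120
CropG regrets: 70, 0, 30, 0 → max 70
CropB regrets: 50, 90, 40, 70 → max 90
CropH regrets: 40, 0, 90, 50 → max 90
CropD regrets: 60, 50, 90, 20 → max 90
Smallest max regret = 70 → CropG.

CropG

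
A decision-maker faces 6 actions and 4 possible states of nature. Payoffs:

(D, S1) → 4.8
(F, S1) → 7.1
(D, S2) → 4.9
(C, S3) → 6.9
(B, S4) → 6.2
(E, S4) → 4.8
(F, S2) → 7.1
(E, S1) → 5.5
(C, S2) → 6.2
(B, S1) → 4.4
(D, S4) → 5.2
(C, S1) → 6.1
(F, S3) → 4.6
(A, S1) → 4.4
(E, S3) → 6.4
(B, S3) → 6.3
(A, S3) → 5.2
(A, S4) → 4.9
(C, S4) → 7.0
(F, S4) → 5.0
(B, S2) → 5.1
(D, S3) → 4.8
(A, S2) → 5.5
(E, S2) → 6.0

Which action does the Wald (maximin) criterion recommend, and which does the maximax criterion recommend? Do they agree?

Row minima: A=4.4, B=4.4, C=6.1, D=4.8, E=4.8, F=4.6
Best worst-case = 6.1 → C.
Row maxima: A=5.5, B=6.3, C=7.0, D=5.2, E=6.4, F=7.1
Best best-case = 7.1 → F.

maximin → C; maximax → F (disagree)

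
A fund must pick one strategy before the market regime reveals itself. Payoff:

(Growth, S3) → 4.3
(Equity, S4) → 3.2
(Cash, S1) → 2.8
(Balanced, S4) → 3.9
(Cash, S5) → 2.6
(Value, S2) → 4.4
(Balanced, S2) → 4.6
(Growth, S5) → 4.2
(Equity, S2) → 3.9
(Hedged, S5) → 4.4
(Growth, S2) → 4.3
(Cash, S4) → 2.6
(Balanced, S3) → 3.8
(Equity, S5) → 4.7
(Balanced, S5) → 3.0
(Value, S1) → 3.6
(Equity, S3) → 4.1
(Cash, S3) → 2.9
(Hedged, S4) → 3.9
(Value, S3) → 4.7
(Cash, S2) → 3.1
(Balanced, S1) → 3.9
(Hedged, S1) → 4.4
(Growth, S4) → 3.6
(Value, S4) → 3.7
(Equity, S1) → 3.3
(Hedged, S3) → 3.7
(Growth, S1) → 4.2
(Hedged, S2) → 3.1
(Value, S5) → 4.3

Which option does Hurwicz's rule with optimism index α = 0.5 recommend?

Balanced: 0.5·4.6 + 0.5·3.0 = 3.8
Equity: 0.5·4.7 + 0.5·3.2 = 3.95
Value: 0.5·4.7 + 0.5·3.6 = 4.15
Growth: 0.5·4.3 + 0.5·3.6 = 3.95
Hedged: 0.5·4.4 + 0.5·3.1 = 3.75
Cash: 0.5·3.1 + 0.5·2.6 = 2.85
Highest Hurwicz score = 4.15 → Value.

Value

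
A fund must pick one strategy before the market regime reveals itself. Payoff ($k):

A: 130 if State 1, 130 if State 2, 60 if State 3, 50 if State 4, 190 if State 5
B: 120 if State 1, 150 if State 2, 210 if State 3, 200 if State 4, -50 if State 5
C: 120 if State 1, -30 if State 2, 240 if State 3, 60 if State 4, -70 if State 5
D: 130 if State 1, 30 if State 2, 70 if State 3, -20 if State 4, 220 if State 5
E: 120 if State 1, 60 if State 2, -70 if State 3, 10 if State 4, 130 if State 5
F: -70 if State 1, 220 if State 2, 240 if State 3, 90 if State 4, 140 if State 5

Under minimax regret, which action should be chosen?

Column bests: State 1=130, State 2=220, State 3=240, State 4=200, State 5=220.
A regrets: 0, 90, 180, 150, 30 → max 180
B regrets: 10, 70, 30, 0, 270 → max 270
C regrets: 10, 250, 0, 140, 290 → max 290
D regrets: 0, 190, 170, 220, 0 → max 220
E regrets: 10, 160, 310, 190, 90 → max 310
F regrets: 200, 0, 0, 110, 80 → max 200
Smallest max regret = 180 → A.

A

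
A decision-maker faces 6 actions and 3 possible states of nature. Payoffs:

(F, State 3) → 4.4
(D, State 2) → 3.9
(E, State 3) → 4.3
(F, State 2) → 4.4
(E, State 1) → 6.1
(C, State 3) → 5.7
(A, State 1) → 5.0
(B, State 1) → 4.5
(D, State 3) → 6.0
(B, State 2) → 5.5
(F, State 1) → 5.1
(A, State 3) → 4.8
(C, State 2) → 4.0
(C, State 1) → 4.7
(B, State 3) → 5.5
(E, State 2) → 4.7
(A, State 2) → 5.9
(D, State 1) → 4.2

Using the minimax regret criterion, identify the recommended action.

A

Column bests: State 1=6.1, State 2=5.9, State 3=6.0.
A regrets: 1.1, 0.0, 1.2 → max 1.2
B regrets: 1.6, 0.4, 0.5 → max 1.6
C regrets: 1.4, 1.9, 0.3 → max 1.9
D regrets: 1.9, 2.0, 0.0 → max 2.0
E regrets: 0.0, 1.2, 1.7 → max 1.7
F regrets: 1.0, 1.5, 1.6 → max 1.6
Smallest max regret = 1.2 → A.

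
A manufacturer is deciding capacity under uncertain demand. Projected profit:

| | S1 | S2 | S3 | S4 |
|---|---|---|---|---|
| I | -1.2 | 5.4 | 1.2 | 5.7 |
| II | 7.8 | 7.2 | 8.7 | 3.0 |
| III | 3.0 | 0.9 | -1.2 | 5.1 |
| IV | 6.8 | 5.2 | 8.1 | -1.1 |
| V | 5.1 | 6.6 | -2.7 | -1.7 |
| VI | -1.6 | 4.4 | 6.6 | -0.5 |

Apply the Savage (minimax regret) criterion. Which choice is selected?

II

Column bests: S1=7.8, S2=7.2, S3=8.7, S4=5.7.
I regrets: 9.0, 1.8, 7.5, 0.0 → max 9.0
II regrets: 0.0, 0.0, 0.0, 2.7 → max 2.7
III regrets: 4.8, 6.3, 9.9, 0.6 → max 9.9
IV regrets: 1.0, 2.0, 0.6, 6.8 → max 6.8
V regrets: 2.7, 0.6, 11.4, 7.4 → max 11.4
VI regrets: 9.4, 2.8, 2.1, 6.2 → max 9.4
Smallest max regret = 2.7 → II.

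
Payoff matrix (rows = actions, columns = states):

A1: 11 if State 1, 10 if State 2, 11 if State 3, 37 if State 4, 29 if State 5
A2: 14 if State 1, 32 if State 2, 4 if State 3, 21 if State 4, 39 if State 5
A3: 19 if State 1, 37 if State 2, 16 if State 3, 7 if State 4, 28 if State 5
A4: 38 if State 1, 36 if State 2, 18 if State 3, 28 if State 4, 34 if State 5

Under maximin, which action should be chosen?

A4

Row minima: A1=10, A2=4, A3=7, A4=18
Best worst-case = 18 → A4.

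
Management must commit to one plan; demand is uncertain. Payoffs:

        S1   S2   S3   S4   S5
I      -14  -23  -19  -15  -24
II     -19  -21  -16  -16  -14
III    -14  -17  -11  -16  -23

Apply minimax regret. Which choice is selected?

II

Column bests: S1=-14, S2=-17, S3=-11, S4=-15, S5=-14.
I regrets: 0, 6, 8, 0, 10 → max 10
II regrets: 5, 4, 5, 1, 0 → max 5
III regrets: 0, 0, 0, 1, 9 → max 9
Smallest max regret = 5 → II.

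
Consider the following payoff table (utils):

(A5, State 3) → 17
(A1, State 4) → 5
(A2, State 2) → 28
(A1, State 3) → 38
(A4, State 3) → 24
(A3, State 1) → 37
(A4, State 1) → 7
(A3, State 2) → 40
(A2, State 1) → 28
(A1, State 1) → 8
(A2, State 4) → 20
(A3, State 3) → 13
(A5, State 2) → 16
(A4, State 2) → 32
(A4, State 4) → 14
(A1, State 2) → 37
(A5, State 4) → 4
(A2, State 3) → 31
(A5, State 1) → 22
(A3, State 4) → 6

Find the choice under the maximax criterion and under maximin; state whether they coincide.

Row maxima: A1=38, A2=31, A3=40, A4=32, A5=22
Best best-case = 40 → A3.
Row minima: A1=5, A2=20, A3=6, A4=7, A5=4
Best worst-case = 20 → A2.

maximax → A3; maximin → A2 (disagree)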